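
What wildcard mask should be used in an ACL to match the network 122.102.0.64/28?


Subnet mask: 255.255.255.240
Wildcard = 255.255.255.255 - subnet mask
255 - 255 = 0
255 - 255 = 0
255 - 255 = 0
255 - 240 = 15
Wildcard: 0.0.0.15


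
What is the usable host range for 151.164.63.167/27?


Network: 151.164.63.160
Broadcast: 151.164.63.191
First usable = network + 1
Last usable = broadcast - 1
Range: 151.164.63.161 to 151.164.63.190


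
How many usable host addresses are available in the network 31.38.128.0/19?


Host bits = 32 - 19 = 13
Total addresses = 2^13 = 8192
Usable = total - 2 (network and broadcast)
Usable hosts: 8190


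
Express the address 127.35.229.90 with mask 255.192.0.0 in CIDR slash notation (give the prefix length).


Binary: 11111111.11000000.00000000.00000000
Count leading 1s
Prefix: /10


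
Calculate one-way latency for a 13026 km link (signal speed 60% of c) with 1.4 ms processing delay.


Speed = 0.6 * 3e5 km/s = 180000 km/s
Propagation delay = 13026 / 180000 = 0.0724 s = 72.3667 ms
Processing delay = 1.4 ms
Total one-way latency = 73.7667 ms


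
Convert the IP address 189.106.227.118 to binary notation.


189 = 10111101
106 = 01101010
227 = 11100011
118 = 01110110
Binary: 10111101.01101010.11100011.01110110


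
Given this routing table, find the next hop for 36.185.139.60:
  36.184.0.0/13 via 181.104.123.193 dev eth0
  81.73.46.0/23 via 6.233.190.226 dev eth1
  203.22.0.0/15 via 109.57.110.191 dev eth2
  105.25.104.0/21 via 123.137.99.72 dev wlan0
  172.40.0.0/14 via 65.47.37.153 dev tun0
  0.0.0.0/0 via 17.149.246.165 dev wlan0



Longest prefix match for 36.185.139.60:
  /13 36.184.0.0: MATCH
  /23 81.73.46.0: no
  /15 203.22.0.0: no
  /21 105.25.104.0: no
  /14 172.40.0.0: no
  /0 0.0.0.0: MATCH
Selected: next-hop 181.104.123.193 via eth0 (matched /13)


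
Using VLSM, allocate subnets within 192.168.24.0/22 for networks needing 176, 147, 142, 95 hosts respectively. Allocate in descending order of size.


176 hosts -> /24 (254 usable): 192.168.24.0/24
147 hosts -> /24 (254 usable): 192.168.25.0/24
142 hosts -> /24 (254 usable): 192.168.26.0/24
95 hosts -> /25 (126 usable): 192.168.27.0/25
Allocation: 192.168.24.0/24 (176 hosts, 254 usable); 192.168.25.0/24 (147 hosts, 254 usable); 192.168.26.0/24 (142 hosts, 254 usable); 192.168.27.0/25 (95 hosts, 126 usable)


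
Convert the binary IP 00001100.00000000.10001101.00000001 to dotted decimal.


00001100 = 12
00000000 = 0
10001101 = 141
00000001 = 1
IP: 12.0.141.1


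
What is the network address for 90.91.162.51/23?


IP:   01011010.01011011.10100010.00110011
Mask: 11111111.11111111.11111110.00000000
AND operation:
Net:  01011010.01011011.10100010.00000000
Network: 90.91.162.0/23


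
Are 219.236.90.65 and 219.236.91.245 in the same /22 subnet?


Mask: 255.255.252.0
219.236.90.65 AND mask = 219.236.88.0
219.236.91.245 AND mask = 219.236.88.0
Yes, same subnet (219.236.88.0)


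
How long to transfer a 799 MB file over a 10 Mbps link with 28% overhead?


Effective throughput = 10 * (1 - 28/100) = 7.2 Mbps
File size in Mb = 799 * 8 = 6392 Mb
Time = 6392 / 7.2
Time = 887.7778 seconds


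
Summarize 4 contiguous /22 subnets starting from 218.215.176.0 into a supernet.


Original prefix: /22
Number of subnets: 4 = 2^2
New prefix = 22 - 2 = 20
Supernet: 218.215.176.0/20


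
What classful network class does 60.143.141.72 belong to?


First octet: 60
Binary: 00111100
0xxxxxxx -> Class A (1-126)
Class A, default mask 255.0.0.0 (/8)


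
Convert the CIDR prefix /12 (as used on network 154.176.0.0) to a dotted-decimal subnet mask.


/12 means 12 network bits, 20 host bits
Binary: 11111111111100000000000000000000
Mask: 255.240.0.0


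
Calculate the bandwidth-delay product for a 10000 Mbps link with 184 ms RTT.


BDP = bandwidth * RTT
= 10000 Mbps * 184 ms
= 10000 * 1e6 * 184 / 1000 bits
= 1840000000 bits
= 230000000 bytes
= 224609.375 KB
BDP = 1840000000 bits (230000000 bytes)


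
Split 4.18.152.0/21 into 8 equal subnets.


New prefix = 21 + 3 = 24
Each subnet has 256 addresses
  4.18.152.0/24
  4.18.153.0/24
  4.18.154.0/24
  4.18.155.0/24
  4.18.156.0/24
  4.18.157.0/24
  4.18.158.0/24
  4.18.159.0/24
Subnets: 4.18.152.0/24, 4.18.153.0/24, 4.18.154.0/24, 4.18.155.0/24, 4.18.156.0/24, 4.18.157.0/24, 4.18.158.0/24, 4.18.159.0/24


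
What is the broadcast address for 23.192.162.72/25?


Network: 23.192.162.0/25
Host bits = 7
Set all host bits to 1:
Broadcast: 23.192.162.127


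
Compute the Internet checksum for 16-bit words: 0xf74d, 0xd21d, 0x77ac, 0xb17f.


Sum all words (with carry folding):
+ 0xf74d = 0xf74d
+ 0xd21d = 0xc96b
+ 0x77ac = 0x4118
+ 0xb17f = 0xf297
One's complement: ~0xf297
Checksum = 0x0d68


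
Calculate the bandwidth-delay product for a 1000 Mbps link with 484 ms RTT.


BDP = bandwidth * RTT
= 1000 Mbps * 484 ms
= 1000 * 1e6 * 484 / 1000 bits
= 484000000 bits
= 60500000 bytes
= 59082.0312 KB
BDP = 484000000 bits (60500000 bytes)


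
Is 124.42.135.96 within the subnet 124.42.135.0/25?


Subnet network: 124.42.135.0
Test IP AND mask: 124.42.135.0
Yes, 124.42.135.96 is in 124.42.135.0/25


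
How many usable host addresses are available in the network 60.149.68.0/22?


Host bits = 32 - 22 = 10
Total addresses = 2^10 = 1024
Usable = total - 2 (network and broadcast)
Usable hosts: 1022


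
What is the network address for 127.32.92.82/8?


IP:   01111111.00100000.01011100.01010010
Mask: 11111111.00000000.00000000.00000000
AND operation:
Net:  01111111.00000000.00000000.00000000
Network: 127.0.0.0/8


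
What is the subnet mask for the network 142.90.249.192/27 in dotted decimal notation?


/27 means 27 network bits, 5 host bits
Binary: 11111111111111111111111111100000
Mask: 255.255.255.224


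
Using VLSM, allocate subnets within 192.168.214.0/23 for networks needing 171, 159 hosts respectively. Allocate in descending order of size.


171 hosts -> /24 (254 usable): 192.168.214.0/24
159 hosts -> /24 (254 usable): 192.168.215.0/24
Allocation: 192.168.214.0/24 (171 hosts, 254 usable); 192.168.215.0/24 (159 hosts, 254 usable)


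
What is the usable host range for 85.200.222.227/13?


Network: 85.200.0.0
Broadcast: 85.207.255.255
First usable = network + 1
Last usable = broadcast - 1
Range: 85.200.0.1 to 85.207.255.254


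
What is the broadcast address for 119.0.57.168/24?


Network: 119.0.57.0/24
Host bits = 8
Set all host bits to 1:
Broadcast: 119.0.57.255


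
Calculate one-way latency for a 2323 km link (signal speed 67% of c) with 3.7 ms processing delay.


Speed = 0.67 * 3e5 km/s = 201000 km/s
Propagation delay = 2323 / 201000 = 0.0116 s = 11.5572 ms
Processing delay = 3.7 ms
Total one-way latency = 15.2572 ms


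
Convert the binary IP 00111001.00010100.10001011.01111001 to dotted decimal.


00111001 = 57
00010100 = 20
10001011 = 139
01111001 = 121
IP: 57.20.139.121


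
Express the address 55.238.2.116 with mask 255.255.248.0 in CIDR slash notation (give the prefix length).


Binary: 11111111.11111111.11111000.00000000
Count leading 1s
Prefix: /21


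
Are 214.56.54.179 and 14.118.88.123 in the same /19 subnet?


Mask: 255.255.224.0
214.56.54.179 AND mask = 214.56.32.0
14.118.88.123 AND mask = 14.118.64.0
No, different subnets (214.56.32.0 vs 14.118.64.0)


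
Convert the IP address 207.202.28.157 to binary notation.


207 = 11001111
202 = 11001010
28 = 00011100
157 = 10011101
Binary: 11001111.11001010.00011100.10011101


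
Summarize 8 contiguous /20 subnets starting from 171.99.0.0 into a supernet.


Original prefix: /20
Number of subnets: 8 = 2^3
New prefix = 20 - 3 = 17
Supernet: 171.99.0.0/17


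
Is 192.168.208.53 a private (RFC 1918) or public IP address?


RFC 1918 private ranges:
  10.0.0.0/8 (10.0.0.0 - 10.255.255.255)
  172.16.0.0/12 (172.16.0.0 - 172.31.255.255)
  192.168.0.0/16 (192.168.0.0 - 192.168.255.255)
Private (in 192.168.0.0/16)


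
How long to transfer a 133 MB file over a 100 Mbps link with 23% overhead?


Effective throughput = 100 * (1 - 23/100) = 77 Mbps
File size in Mb = 133 * 8 = 1064 Mb
Time = 1064 / 77
Time = 13.8182 seconds


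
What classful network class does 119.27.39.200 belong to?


First octet: 119
Binary: 01110111
0xxxxxxx -> Class A (1-126)
Class A, default mask 255.0.0.0 (/8)


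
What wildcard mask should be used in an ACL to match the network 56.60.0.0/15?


Subnet mask: 255.254.0.0
Wildcard = 255.255.255.255 - subnet mask
255 - 255 = 0
255 - 254 = 1
255 - 0 = 255
255 - 0 = 255
Wildcard: 0.1.255.255


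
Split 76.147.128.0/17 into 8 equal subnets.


New prefix = 17 + 3 = 20
Each subnet has 4096 addresses
  76.147.128.0/20
  76.147.144.0/20
  76.147.160.0/20
  76.147.176.0/20
  76.147.192.0/20
  76.147.208.0/20
  76.147.224.0/20
  76.147.240.0/20
Subnets: 76.147.128.0/20, 76.147.144.0/20, 76.147.160.0/20, 76.147.176.0/20, 76.147.192.0/20, 76.147.208.0/20, 76.147.224.0/20, 76.147.240.0/20


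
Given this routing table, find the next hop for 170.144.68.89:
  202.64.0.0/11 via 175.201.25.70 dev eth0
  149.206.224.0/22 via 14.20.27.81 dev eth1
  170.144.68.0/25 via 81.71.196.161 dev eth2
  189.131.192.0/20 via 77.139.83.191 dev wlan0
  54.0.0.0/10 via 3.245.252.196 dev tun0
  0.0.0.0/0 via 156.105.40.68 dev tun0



Longest prefix match for 170.144.68.89:
  /11 202.64.0.0: no
  /22 149.206.224.0: no
  /25 170.144.68.0: MATCH
  /20 189.131.192.0: no
  /10 54.0.0.0: no
  /0 0.0.0.0: MATCH
Selected: next-hop 81.71.196.161 via eth2 (matched /25)


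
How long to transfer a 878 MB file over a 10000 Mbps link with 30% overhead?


Effective throughput = 10000 * (1 - 30/100) = 7000 Mbps
File size in Mb = 878 * 8 = 7024 Mb
Time = 7024 / 7000
Time = 1.0034 seconds


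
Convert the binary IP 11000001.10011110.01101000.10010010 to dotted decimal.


11000001 = 193
10011110 = 158
01101000 = 104
10010010 = 146
IP: 193.158.104.146


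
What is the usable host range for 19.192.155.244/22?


Network: 19.192.152.0
Broadcast: 19.192.155.255
First usable = network + 1
Last usable = broadcast - 1
Range: 19.192.152.1 to 19.192.155.254


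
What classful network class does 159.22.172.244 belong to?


First octet: 159
Binary: 10011111
10xxxxxx -> Class B (128-191)
Class B, default mask 255.255.0.0 (/16)


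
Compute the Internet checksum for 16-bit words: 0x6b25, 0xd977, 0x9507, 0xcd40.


Sum all words (with carry folding):
+ 0x6b25 = 0x6b25
+ 0xd977 = 0x449d
+ 0x9507 = 0xd9a4
+ 0xcd40 = 0xa6e5
One's complement: ~0xa6e5
Checksum = 0x591a


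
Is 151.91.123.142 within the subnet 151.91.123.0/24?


Subnet network: 151.91.123.0
Test IP AND mask: 151.91.123.0
Yes, 151.91.123.142 is in 151.91.123.0/24


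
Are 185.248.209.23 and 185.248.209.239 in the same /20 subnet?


Mask: 255.255.240.0
185.248.209.23 AND mask = 185.248.208.0
185.248.209.239 AND mask = 185.248.208.0
Yes, same subnet (185.248.208.0)


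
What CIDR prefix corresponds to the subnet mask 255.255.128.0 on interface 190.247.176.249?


Binary: 11111111.11111111.10000000.00000000
Count leading 1s
Prefix: /17


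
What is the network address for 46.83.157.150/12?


IP:   00101110.01010011.10011101.10010110
Mask: 11111111.11110000.00000000.00000000
AND operation:
Net:  00101110.01010000.00000000.00000000
Network: 46.80.0.0/12


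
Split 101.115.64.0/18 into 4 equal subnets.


New prefix = 18 + 2 = 20
Each subnet has 4096 addresses
  101.115.64.0/20
  101.115.80.0/20
  101.115.96.0/20
  101.115.112.0/20
Subnets: 101.115.64.0/20, 101.115.80.0/20, 101.115.96.0/20, 101.115.112.0/20


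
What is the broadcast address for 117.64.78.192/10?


Network: 117.64.0.0/10
Host bits = 22
Set all host bits to 1:
Broadcast: 117.127.255.255


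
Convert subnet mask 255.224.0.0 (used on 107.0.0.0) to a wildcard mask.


Subnet mask: 255.224.0.0
Wildcard = 255.255.255.255 - subnet mask
255 - 255 = 0
255 - 224 = 31
255 - 0 = 255
255 - 0 = 255
Wildcard: 0.31.255.255


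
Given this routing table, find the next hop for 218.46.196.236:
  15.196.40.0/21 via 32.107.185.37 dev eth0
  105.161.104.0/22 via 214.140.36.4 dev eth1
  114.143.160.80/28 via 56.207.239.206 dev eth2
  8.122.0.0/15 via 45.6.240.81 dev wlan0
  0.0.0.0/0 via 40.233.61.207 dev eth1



Longest prefix match for 218.46.196.236:
  /21 15.196.40.0: no
  /22 105.161.104.0: no
  /28 114.143.160.80: no
  /15 8.122.0.0: no
  /0 0.0.0.0: MATCH
Selected: next-hop 40.233.61.207 via eth1 (matched /0)


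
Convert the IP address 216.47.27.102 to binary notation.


216 = 11011000
47 = 00101111
27 = 00011011
102 = 01100110
Binary: 11011000.00101111.00011011.01100110


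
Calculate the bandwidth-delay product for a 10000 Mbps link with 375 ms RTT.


BDP = bandwidth * RTT
= 10000 Mbps * 375 ms
= 10000 * 1e6 * 375 / 1000 bits
= 3750000000 bits
= 468750000 bytes
= 457763.6719 KB
BDP = 3750000000 bits (468750000 bytes)


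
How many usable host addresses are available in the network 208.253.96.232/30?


Host bits = 32 - 30 = 2
Total addresses = 2^2 = 4
Usable = total - 2 (network and broadcast)
Usable hosts: 2


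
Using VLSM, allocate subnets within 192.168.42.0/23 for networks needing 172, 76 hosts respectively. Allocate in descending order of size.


172 hosts -> /24 (254 usable): 192.168.42.0/24
76 hosts -> /25 (126 usable): 192.168.43.0/25
Allocation: 192.168.42.0/24 (172 hosts, 254 usable); 192.168.43.0/25 (76 hosts, 126 usable)


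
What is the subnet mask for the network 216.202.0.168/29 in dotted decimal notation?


/29 means 29 network bits, 3 host bits
Binary: 11111111111111111111111111111000
Mask: 255.255.255.248


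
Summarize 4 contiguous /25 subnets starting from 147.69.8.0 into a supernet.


Original prefix: /25
Number of subnets: 4 = 2^2
New prefix = 25 - 2 = 23
Supernet: 147.69.8.0/23


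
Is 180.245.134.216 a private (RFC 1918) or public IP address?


RFC 1918 private ranges:
  10.0.0.0/8 (10.0.0.0 - 10.255.255.255)
  172.16.0.0/12 (172.16.0.0 - 172.31.255.255)
  192.168.0.0/16 (192.168.0.0 - 192.168.255.255)
Public (not in any RFC 1918 range)


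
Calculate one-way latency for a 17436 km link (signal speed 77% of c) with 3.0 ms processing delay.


Speed = 0.77 * 3e5 km/s = 231000 km/s
Propagation delay = 17436 / 231000 = 0.0755 s = 75.4805 ms
Processing delay = 3.0 ms
Total one-way latency = 78.4805 ms


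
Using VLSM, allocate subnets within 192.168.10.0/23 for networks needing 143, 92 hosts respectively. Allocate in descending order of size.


143 hosts -> /24 (254 usable): 192.168.10.0/24
92 hosts -> /25 (126 usable): 192.168.11.0/25
Allocation: 192.168.10.0/24 (143 hosts, 254 usable); 192.168.11.0/25 (92 hosts, 126 usable)


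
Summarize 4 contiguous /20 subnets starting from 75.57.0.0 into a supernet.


Original prefix: /20
Number of subnets: 4 = 2^2
New prefix = 20 - 2 = 18
Supernet: 75.57.0.0/18


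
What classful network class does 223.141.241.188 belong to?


First octet: 223
Binary: 11011111
110xxxxx -> Class C (192-223)
Class C, default mask 255.255.255.0 (/24)


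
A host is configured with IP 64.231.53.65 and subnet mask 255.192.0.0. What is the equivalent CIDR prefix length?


Binary: 11111111.11000000.00000000.00000000
Count leading 1s
Prefix: /10


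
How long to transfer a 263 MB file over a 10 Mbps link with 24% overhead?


Effective throughput = 10 * (1 - 24/100) = 7.6 Mbps
File size in Mb = 263 * 8 = 2104 Mb
Time = 2104 / 7.6
Time = 276.8421 seconds


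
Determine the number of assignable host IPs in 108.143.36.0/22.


Host bits = 32 - 22 = 10
Total addresses = 2^10 = 1024
Usable = total - 2 (network and broadcast)
Usable hosts: 1022


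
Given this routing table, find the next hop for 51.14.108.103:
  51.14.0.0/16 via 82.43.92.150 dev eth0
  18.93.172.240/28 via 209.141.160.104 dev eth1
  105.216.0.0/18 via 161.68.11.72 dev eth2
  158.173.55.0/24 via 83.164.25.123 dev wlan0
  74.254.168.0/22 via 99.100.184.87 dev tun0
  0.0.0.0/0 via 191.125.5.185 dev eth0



Longest prefix match for 51.14.108.103:
  /16 51.14.0.0: MATCH
  /28 18.93.172.240: no
  /18 105.216.0.0: no
  /24 158.173.55.0: no
  /22 74.254.168.0: no
  /0 0.0.0.0: MATCH
Selected: next-hop 82.43.92.150 via eth0 (matched /16)


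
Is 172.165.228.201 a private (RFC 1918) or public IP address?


RFC 1918 private ranges:
  10.0.0.0/8 (10.0.0.0 - 10.255.255.255)
  172.16.0.0/12 (172.16.0.0 - 172.31.255.255)
  192.168.0.0/16 (192.168.0.0 - 192.168.255.255)
Public (not in any RFC 1918 range)


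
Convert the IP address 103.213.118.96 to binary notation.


103 = 01100111
213 = 11010101
118 = 01110110
96 = 01100000
Binary: 01100111.11010101.01110110.01100000


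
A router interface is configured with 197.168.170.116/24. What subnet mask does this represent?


/24 means 24 network bits, 8 host bits
Binary: 11111111111111111111111100000000
Mask: 255.255.255.0


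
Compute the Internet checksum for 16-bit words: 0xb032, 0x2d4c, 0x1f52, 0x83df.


Sum all words (with carry folding):
+ 0xb032 = 0xb032
+ 0x2d4c = 0xdd7e
+ 0x1f52 = 0xfcd0
+ 0x83df = 0x80b0
One's complement: ~0x80b0
Checksum = 0x7f4f


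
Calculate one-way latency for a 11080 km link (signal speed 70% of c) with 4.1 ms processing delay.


Speed = 0.7 * 3e5 km/s = 210000 km/s
Propagation delay = 11080 / 210000 = 0.0528 s = 52.7619 ms
Processing delay = 4.1 ms
Total one-way latency = 56.8619 ms


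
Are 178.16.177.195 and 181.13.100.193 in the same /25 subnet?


Mask: 255.255.255.128
178.16.177.195 AND mask = 178.16.177.128
181.13.100.193 AND mask = 181.13.100.128
No, different subnets (178.16.177.128 vs 181.13.100.128)


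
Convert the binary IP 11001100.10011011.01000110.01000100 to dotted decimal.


11001100 = 204
10011011 = 155
01000110 = 70
01000100 = 68
IP: 204.155.70.68


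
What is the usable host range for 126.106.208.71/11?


Network: 126.96.0.0
Broadcast: 126.127.255.255
First usable = network + 1
Last usable = broadcast - 1
Range: 126.96.0.1 to 126.127.255.254


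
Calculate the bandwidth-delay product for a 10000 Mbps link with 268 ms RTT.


BDP = bandwidth * RTT
= 10000 Mbps * 268 ms
= 10000 * 1e6 * 268 / 1000 bits
= 2680000000 bits
= 335000000 bytes
= 327148.4375 KB
BDP = 2680000000 bits (335000000 bytes)


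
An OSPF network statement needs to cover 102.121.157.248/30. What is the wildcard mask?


Subnet mask: 255.255.255.252
Wildcard = 255.255.255.255 - subnet mask
255 - 255 = 0
255 - 255 = 0
255 - 255 = 0
255 - 252 = 3
Wildcard: 0.0.0.3


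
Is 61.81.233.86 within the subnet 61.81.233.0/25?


Subnet network: 61.81.233.0
Test IP AND mask: 61.81.233.0
Yes, 61.81.233.86 is in 61.81.233.0/25


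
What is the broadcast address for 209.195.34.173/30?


Network: 209.195.34.172/30
Host bits = 2
Set all host bits to 1:
Broadcast: 209.195.34.175


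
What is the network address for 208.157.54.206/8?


IP:   11010000.10011101.00110110.11001110
Mask: 11111111.00000000.00000000.00000000
AND operation:
Net:  11010000.00000000.00000000.00000000
Network: 208.0.0.0/8


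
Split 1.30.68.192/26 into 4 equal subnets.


New prefix = 26 + 2 = 28
Each subnet has 16 addresses
  1.30.68.192/28
  1.30.68.208/28
  1.30.68.224/28
  1.30.68.240/28
Subnets: 1.30.68.192/28, 1.30.68.208/28, 1.30.68.224/28, 1.30.68.240/28


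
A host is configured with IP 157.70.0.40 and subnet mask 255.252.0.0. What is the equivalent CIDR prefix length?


Binary: 11111111.11111100.00000000.00000000
Count leading 1s
Prefix: /14


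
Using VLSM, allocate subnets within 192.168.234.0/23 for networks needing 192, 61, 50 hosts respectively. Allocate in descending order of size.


192 hosts -> /24 (254 usable): 192.168.234.0/24
61 hosts -> /26 (62 usable): 192.168.235.0/26
50 hosts -> /26 (62 usable): 192.168.235.64/26
Allocation: 192.168.234.0/24 (192 hosts, 254 usable); 192.168.235.0/26 (61 hosts, 62 usable); 192.168.235.64/26 (50 hosts, 62 usable)


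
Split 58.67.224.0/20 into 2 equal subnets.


New prefix = 20 + 1 = 21
Each subnet has 2048 addresses
  58.67.224.0/21
  58.67.232.0/21
Subnets: 58.67.224.0/21, 58.67.232.0/21


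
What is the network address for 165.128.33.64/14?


IP:   10100101.10000000.00100001.01000000
Mask: 11111111.11111100.00000000.00000000
AND operation:
Net:  10100101.10000000.00000000.00000000
Network: 165.128.0.0/14


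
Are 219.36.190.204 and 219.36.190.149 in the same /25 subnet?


Mask: 255.255.255.128
219.36.190.204 AND mask = 219.36.190.128
219.36.190.149 AND mask = 219.36.190.128
Yes, same subnet (219.36.190.128)


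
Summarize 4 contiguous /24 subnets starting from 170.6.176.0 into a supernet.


Original prefix: /24
Number of subnets: 4 = 2^2
New prefix = 24 - 2 = 22
Supernet: 170.6.176.0/22


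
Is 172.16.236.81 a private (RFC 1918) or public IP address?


RFC 1918 private ranges:
  10.0.0.0/8 (10.0.0.0 - 10.255.255.255)
  172.16.0.0/12 (172.16.0.0 - 172.31.255.255)
  192.168.0.0/16 (192.168.0.0 - 192.168.255.255)
Private (in 172.16.0.0/12)


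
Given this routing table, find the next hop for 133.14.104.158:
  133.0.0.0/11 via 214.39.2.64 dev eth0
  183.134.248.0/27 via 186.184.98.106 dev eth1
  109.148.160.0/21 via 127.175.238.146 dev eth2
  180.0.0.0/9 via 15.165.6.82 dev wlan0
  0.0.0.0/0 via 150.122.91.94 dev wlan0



Longest prefix match for 133.14.104.158:
  /11 133.0.0.0: MATCH
  /27 183.134.248.0: no
  /21 109.148.160.0: no
  /9 180.0.0.0: no
  /0 0.0.0.0: MATCH
Selected: next-hop 214.39.2.64 via eth0 (matched /11)


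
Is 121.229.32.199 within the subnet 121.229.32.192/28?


Subnet network: 121.229.32.192
Test IP AND mask: 121.229.32.192
Yes, 121.229.32.199 is in 121.229.32.192/28


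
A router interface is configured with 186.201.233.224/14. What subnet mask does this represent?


/14 means 14 network bits, 18 host bits
Binary: 11111111111111000000000000000000
Mask: 255.252.0.0


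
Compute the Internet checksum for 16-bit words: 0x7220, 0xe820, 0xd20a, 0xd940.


Sum all words (with carry folding):
+ 0x7220 = 0x7220
+ 0xe820 = 0x5a41
+ 0xd20a = 0x2c4c
+ 0xd940 = 0x058d
One's complement: ~0x058d
Checksum = 0xfa72


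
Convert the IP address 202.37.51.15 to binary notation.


202 = 11001010
37 = 00100101
51 = 00110011
15 = 00001111
Binary: 11001010.00100101.00110011.00001111


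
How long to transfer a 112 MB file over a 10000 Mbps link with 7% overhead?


Effective throughput = 10000 * (1 - 7/100) = 9300 Mbps
File size in Mb = 112 * 8 = 896 Mb
Time = 896 / 9300
Time = 0.0963 seconds


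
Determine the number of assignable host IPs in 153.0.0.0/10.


Host bits = 32 - 10 = 22
Total addresses = 2^22 = 4194304
Usable = total - 2 (network and broadcast)
Usable hosts: 4194302


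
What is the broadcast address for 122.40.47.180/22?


Network: 122.40.44.0/22
Host bits = 10
Set all host bits to 1:
Broadcast: 122.40.47.255


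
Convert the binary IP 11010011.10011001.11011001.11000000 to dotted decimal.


11010011 = 211
10011001 = 153
11011001 = 217
11000000 = 192
IP: 211.153.217.192


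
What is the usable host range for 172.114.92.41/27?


Network: 172.114.92.32
Broadcast: 172.114.92.63
First usable = network + 1
Last usable = broadcast - 1
Range: 172.114.92.33 to 172.114.92.62


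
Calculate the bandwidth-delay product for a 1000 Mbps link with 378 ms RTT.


BDP = bandwidth * RTT
= 1000 Mbps * 378 ms
= 1000 * 1e6 * 378 / 1000 bits
= 378000000 bits
= 47250000 bytes
= 46142.5781 KB
BDP = 378000000 bits (47250000 bytes)


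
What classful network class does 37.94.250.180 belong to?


First octet: 37
Binary: 00100101
0xxxxxxx -> Class A (1-126)
Class A, default mask 255.0.0.0 (/8)


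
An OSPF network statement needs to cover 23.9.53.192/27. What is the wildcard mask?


Subnet mask: 255.255.255.224
Wildcard = 255.255.255.255 - subnet mask
255 - 255 = 0
255 - 255 = 0
255 - 255 = 0
255 - 224 = 31
Wildcard: 0.0.0.31


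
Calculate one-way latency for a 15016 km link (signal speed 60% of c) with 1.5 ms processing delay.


Speed = 0.6 * 3e5 km/s = 180000 km/s
Propagation delay = 15016 / 180000 = 0.0834 s = 83.4222 ms
Processing delay = 1.5 ms
Total one-way latency = 84.9222 ms


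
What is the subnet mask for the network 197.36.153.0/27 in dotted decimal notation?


/27 means 27 network bits, 5 host bits
Binary: 11111111111111111111111111100000
Mask: 255.255.255.224


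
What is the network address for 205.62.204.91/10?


IP:   11001101.00111110.11001100.01011011
Mask: 11111111.11000000.00000000.00000000
AND operation:
Net:  11001101.00000000.00000000.00000000
Network: 205.0.0.0/10


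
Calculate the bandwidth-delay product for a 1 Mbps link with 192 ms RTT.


BDP = bandwidth * RTT
= 1 Mbps * 192 ms
= 1 * 1e6 * 192 / 1000 bits
= 192000 bits
= 24000 bytes
= 23.4375 KB
BDP = 192000 bits (24000 bytes)


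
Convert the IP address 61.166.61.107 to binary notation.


61 = 00111101
166 = 10100110
61 = 00111101
107 = 01101011
Binary: 00111101.10100110.00111101.01101011


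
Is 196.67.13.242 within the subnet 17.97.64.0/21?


Subnet network: 17.97.64.0
Test IP AND mask: 196.67.8.0
No, 196.67.13.242 is not in 17.97.64.0/21


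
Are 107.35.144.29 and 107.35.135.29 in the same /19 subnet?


Mask: 255.255.224.0
107.35.144.29 AND mask = 107.35.128.0
107.35.135.29 AND mask = 107.35.128.0
Yes, same subnet (107.35.128.0)


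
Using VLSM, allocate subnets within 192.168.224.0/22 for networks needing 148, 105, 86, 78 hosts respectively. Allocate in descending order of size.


148 hosts -> /24 (254 usable): 192.168.224.0/24
105 hosts -> /25 (126 usable): 192.168.225.0/25
86 hosts -> /25 (126 usable): 192.168.225.128/25
78 hosts -> /25 (126 usable): 192.168.226.0/25
Allocation: 192.168.224.0/24 (148 hosts, 254 usable); 192.168.225.0/25 (105 hosts, 126 usable); 192.168.225.128/25 (86 hosts, 126 usable); 192.168.226.0/25 (78 hosts, 126 usable)


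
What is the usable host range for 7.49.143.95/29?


Network: 7.49.143.88
Broadcast: 7.49.143.95
First usable = network + 1
Last usable = broadcast - 1
Range: 7.49.143.89 to 7.49.143.94


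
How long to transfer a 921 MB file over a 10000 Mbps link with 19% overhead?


Effective throughput = 10000 * (1 - 19/100) = 8100.0 Mbps
File size in Mb = 921 * 8 = 7368 Mb
Time = 7368 / 8100.0
Time = 0.9096 seconds


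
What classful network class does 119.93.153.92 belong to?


First octet: 119
Binary: 01110111
0xxxxxxx -> Class A (1-126)
Class A, default mask 255.0.0.0 (/8)


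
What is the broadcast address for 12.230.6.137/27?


Network: 12.230.6.128/27
Host bits = 5
Set all host bits to 1:
Broadcast: 12.230.6.159


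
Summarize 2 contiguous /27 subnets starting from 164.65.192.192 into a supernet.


Original prefix: /27
Number of subnets: 2 = 2^1
New prefix = 27 - 1 = 26
Supernet: 164.65.192.192/26


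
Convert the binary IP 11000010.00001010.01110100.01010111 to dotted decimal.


11000010 = 194
00001010 = 10
01110100 = 116
01010111 = 87
IP: 194.10.116.87


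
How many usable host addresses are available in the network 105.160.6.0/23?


Host bits = 32 - 23 = 9
Total addresses = 2^9 = 512
Usable = total - 2 (network and broadcast)
Usable hosts: 510


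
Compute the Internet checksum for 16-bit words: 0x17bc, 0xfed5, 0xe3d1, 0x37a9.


Sum all words (with carry folding):
+ 0x17bc = 0x17bc
+ 0xfed5 = 0x1692
+ 0xe3d1 = 0xfa63
+ 0x37a9 = 0x320d
One's complement: ~0x320d
Checksum = 0xcdf2


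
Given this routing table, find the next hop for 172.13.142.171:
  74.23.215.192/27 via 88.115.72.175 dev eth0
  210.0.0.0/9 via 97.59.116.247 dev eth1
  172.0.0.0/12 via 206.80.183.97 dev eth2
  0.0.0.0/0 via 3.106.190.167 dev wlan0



Longest prefix match for 172.13.142.171:
  /27 74.23.215.192: no
  /9 210.0.0.0: no
  /12 172.0.0.0: MATCH
  /0 0.0.0.0: MATCH
Selected: next-hop 206.80.183.97 via eth2 (matched /12)


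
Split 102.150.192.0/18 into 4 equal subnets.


New prefix = 18 + 2 = 20
Each subnet has 4096 addresses
  102.150.192.0/20
  102.150.208.0/20
  102.150.224.0/20
  102.150.240.0/20
Subnets: 102.150.192.0/20, 102.150.208.0/20, 102.150.224.0/20, 102.150.240.0/20


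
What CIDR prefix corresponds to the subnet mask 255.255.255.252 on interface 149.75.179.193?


Binary: 11111111.11111111.11111111.11111100
Count leading 1s
Prefix: /30


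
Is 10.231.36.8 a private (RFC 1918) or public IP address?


RFC 1918 private ranges:
  10.0.0.0/8 (10.0.0.0 - 10.255.255.255)
  172.16.0.0/12 (172.16.0.0 - 172.31.255.255)
  192.168.0.0/16 (192.168.0.0 - 192.168.255.255)
Private (in 10.0.0.0/8)


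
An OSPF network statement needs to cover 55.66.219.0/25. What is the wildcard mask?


Subnet mask: 255.255.255.128
Wildcard = 255.255.255.255 - subnet mask
255 - 255 = 0
255 - 255 = 0
255 - 255 = 0
255 - 128 = 127
Wildcard: 0.0.0.127


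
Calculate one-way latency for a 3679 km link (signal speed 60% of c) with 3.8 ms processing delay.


Speed = 0.6 * 3e5 km/s = 180000 km/s
Propagation delay = 3679 / 180000 = 0.0204 s = 20.4389 ms
Processing delay = 3.8 ms
Total one-way latency = 24.2389 ms


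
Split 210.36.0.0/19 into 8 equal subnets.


New prefix = 19 + 3 = 22
Each subnet has 1024 addresses
  210.36.0.0/22
  210.36.4.0/22
  210.36.8.0/22
  210.36.12.0/22
  210.36.16.0/22
  210.36.20.0/22
  210.36.24.0/22
  210.36.28.0/22
Subnets: 210.36.0.0/22, 210.36.4.0/22, 210.36.8.0/22, 210.36.12.0/22, 210.36.16.0/22, 210.36.20.0/22, 210.36.24.0/22, 210.36.28.0/22


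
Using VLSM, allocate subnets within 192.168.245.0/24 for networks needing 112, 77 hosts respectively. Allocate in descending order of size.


112 hosts -> /25 (126 usable): 192.168.245.0/25
77 hosts -> /25 (126 usable): 192.168.245.128/25
Allocation: 192.168.245.0/25 (112 hosts, 126 usable); 192.168.245.128/25 (77 hosts, 126 usable)


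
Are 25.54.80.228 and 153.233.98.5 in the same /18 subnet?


Mask: 255.255.192.0
25.54.80.228 AND mask = 25.54.64.0
153.233.98.5 AND mask = 153.233.64.0
No, different subnets (25.54.64.0 vs 153.233.64.0)


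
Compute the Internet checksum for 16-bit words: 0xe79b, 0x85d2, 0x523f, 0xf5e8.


Sum all words (with carry folding):
+ 0xe79b = 0xe79b
+ 0x85d2 = 0x6d6e
+ 0x523f = 0xbfad
+ 0xf5e8 = 0xb596
One's complement: ~0xb596
Checksum = 0x4a69


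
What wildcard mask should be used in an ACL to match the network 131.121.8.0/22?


Subnet mask: 255.255.252.0
Wildcard = 255.255.255.255 - subnet mask
255 - 255 = 0
255 - 255 = 0
255 - 252 = 3
255 - 0 = 255
Wildcard: 0.0.3.255


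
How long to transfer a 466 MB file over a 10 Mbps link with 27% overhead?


Effective throughput = 10 * (1 - 27/100) = 7.3 Mbps
File size in Mb = 466 * 8 = 3728 Mb
Time = 3728 / 7.3
Time = 510.6849 seconds


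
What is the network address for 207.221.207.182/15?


IP:   11001111.11011101.11001111.10110110
Mask: 11111111.11111110.00000000.00000000
AND operation:
Net:  11001111.11011100.00000000.00000000
Network: 207.220.0.0/15


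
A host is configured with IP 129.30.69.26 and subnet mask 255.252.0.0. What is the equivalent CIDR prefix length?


Binary: 11111111.11111100.00000000.00000000
Count leading 1s
Prefix: /14


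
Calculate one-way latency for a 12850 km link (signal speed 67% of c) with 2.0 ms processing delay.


Speed = 0.67 * 3e5 km/s = 201000 km/s
Propagation delay = 12850 / 201000 = 0.0639 s = 63.9303 ms
Processing delay = 2.0 ms
Total one-way latency = 65.9303 ms


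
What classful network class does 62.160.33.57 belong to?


First octet: 62
Binary: 00111110
0xxxxxxx -> Class A (1-126)
Class A, default mask 255.0.0.0 (/8)


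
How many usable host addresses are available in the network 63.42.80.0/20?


Host bits = 32 - 20 = 12
Total addresses = 2^12 = 4096
Usable = total - 2 (network and broadcast)
Usable hosts: 4094


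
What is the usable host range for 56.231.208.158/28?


Network: 56.231.208.144
Broadcast: 56.231.208.159
First usable = network + 1
Last usable = broadcast - 1
Range: 56.231.208.145 to 56.231.208.158


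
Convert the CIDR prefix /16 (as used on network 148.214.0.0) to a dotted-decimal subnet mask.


/16 means 16 network bits, 16 host bits
Binary: 11111111111111110000000000000000
Mask: 255.255.0.0


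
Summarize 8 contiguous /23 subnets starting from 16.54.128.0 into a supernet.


Original prefix: /23
Number of subnets: 8 = 2^3
New prefix = 23 - 3 = 20
Supernet: 16.54.128.0/20


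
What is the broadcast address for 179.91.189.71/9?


Network: 179.0.0.0/9
Host bits = 23
Set all host bits to 1:
Broadcast: 179.127.255.255


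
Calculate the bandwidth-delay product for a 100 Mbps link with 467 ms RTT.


BDP = bandwidth * RTT
= 100 Mbps * 467 ms
= 100 * 1e6 * 467 / 1000 bits
= 46700000 bits
= 5837500 bytes
= 5700.6836 KB
BDP = 46700000 bits (5837500 bytes)


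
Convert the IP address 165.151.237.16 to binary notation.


165 = 10100101
151 = 10010111
237 = 11101101
16 = 00010000
Binary: 10100101.10010111.11101101.00010000


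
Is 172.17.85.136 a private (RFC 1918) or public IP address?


RFC 1918 private ranges:
  10.0.0.0/8 (10.0.0.0 - 10.255.255.255)
  172.16.0.0/12 (172.16.0.0 - 172.31.255.255)
  192.168.0.0/16 (192.168.0.0 - 192.168.255.255)
Private (in 172.16.0.0/12)


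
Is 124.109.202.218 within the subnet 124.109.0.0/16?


Subnet network: 124.109.0.0
Test IP AND mask: 124.109.0.0
Yes, 124.109.202.218 is in 124.109.0.0/16


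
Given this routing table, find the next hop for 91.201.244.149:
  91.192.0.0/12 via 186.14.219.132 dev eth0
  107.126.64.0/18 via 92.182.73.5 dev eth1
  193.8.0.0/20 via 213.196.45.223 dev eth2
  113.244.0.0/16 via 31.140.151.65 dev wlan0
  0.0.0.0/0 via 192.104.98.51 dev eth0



Longest prefix match for 91.201.244.149:
  /12 91.192.0.0: MATCH
  /18 107.126.64.0: no
  /20 193.8.0.0: no
  /16 113.244.0.0: no
  /0 0.0.0.0: MATCH
Selected: next-hop 186.14.219.132 via eth0 (matched /12)


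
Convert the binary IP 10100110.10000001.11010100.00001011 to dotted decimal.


10100110 = 166
10000001 = 129
11010100 = 212
00001011 = 11
IP: 166.129.212.11


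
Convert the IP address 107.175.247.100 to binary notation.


107 = 01101011
175 = 10101111
247 = 11110111
100 = 01100100
Binary: 01101011.10101111.11110111.01100100


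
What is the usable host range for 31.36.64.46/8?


Network: 31.0.0.0
Broadcast: 31.255.255.255
First usable = network + 1
Last usable = broadcast - 1
Range: 31.0.0.1 to 31.255.255.254


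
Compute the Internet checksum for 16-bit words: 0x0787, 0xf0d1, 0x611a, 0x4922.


Sum all words (with carry folding):
+ 0x0787 = 0x0787
+ 0xf0d1 = 0xf858
+ 0x611a = 0x5973
+ 0x4922 = 0xa295
One's complement: ~0xa295
Checksum = 0x5d6a


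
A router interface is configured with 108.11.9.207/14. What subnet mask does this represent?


/14 means 14 network bits, 18 host bits
Binary: 11111111111111000000000000000000
Mask: 255.252.0.0


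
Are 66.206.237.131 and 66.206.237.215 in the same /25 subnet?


Mask: 255.255.255.128
66.206.237.131 AND mask = 66.206.237.128
66.206.237.215 AND mask = 66.206.237.128
Yes, same subnet (66.206.237.128)


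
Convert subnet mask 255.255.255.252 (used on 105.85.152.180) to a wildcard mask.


Subnet mask: 255.255.255.252
Wildcard = 255.255.255.255 - subnet mask
255 - 255 = 0
255 - 255 = 0
255 - 255 = 0
255 - 252 = 3
Wildcard: 0.0.0.3


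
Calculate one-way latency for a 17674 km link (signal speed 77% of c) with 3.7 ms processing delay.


Speed = 0.77 * 3e5 km/s = 231000 km/s
Propagation delay = 17674 / 231000 = 0.0765 s = 76.5108 ms
Processing delay = 3.7 ms
Total one-way latency = 80.2108 ms


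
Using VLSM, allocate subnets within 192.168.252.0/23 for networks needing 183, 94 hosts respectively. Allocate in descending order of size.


183 hosts -> /24 (254 usable): 192.168.252.0/24
94 hosts -> /25 (126 usable): 192.168.253.0/25
Allocation: 192.168.252.0/24 (183 hosts, 254 usable); 192.168.253.0/25 (94 hosts, 126 usable)


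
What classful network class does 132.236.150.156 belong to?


First octet: 132
Binary: 10000100
10xxxxxx -> Class B (128-191)
Class B, default mask 255.255.0.0 (/16)


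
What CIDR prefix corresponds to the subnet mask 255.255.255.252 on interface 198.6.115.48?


Binary: 11111111.11111111.11111111.11111100
Count leading 1s
Prefix: /30


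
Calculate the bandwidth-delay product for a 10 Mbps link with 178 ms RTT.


BDP = bandwidth * RTT
= 10 Mbps * 178 ms
= 10 * 1e6 * 178 / 1000 bits
= 1780000 bits
= 222500 bytes
= 217.2852 KB
BDP = 1780000 bits (222500 bytes)


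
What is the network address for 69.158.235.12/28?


IP:   01000101.10011110.11101011.00001100
Mask: 11111111.11111111.11111111.11110000
AND operation:
Net:  01000101.10011110.11101011.00000000
Network: 69.158.235.0/28


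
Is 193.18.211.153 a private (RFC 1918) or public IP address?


RFC 1918 private ranges:
  10.0.0.0/8 (10.0.0.0 - 10.255.255.255)
  172.16.0.0/12 (172.16.0.0 - 172.31.255.255)
  192.168.0.0/16 (192.168.0.0 - 192.168.255.255)
Public (not in any RFC 1918 range)


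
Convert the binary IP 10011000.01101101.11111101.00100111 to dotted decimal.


10011000 = 152
01101101 = 109
11111101 = 253
00100111 = 39
IP: 152.109.253.39


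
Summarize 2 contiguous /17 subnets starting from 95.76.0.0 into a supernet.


Original prefix: /17
Number of subnets: 2 = 2^1
New prefix = 17 - 1 = 16
Supernet: 95.76.0.0/16


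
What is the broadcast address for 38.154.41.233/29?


Network: 38.154.41.232/29
Host bits = 3
Set all host bits to 1:
Broadcast: 38.154.41.239


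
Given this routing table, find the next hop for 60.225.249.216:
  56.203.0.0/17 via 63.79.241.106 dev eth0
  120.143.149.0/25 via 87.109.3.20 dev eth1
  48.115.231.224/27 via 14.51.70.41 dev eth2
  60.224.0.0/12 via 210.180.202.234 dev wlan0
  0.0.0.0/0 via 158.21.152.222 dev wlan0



Longest prefix match for 60.225.249.216:
  /17 56.203.0.0: no
  /25 120.143.149.0: no
  /27 48.115.231.224: no
  /12 60.224.0.0: MATCH
  /0 0.0.0.0: MATCH
Selected: next-hop 210.180.202.234 via wlan0 (matched /12)


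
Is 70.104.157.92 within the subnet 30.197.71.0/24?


Subnet network: 30.197.71.0
Test IP AND mask: 70.104.157.0
No, 70.104.157.92 is not in 30.197.71.0/24


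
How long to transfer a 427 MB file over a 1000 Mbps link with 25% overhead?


Effective throughput = 1000 * (1 - 25/100) = 750 Mbps
File size in Mb = 427 * 8 = 3416 Mb
Time = 3416 / 750
Time = 4.5547 seconds


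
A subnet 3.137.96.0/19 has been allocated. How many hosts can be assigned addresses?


Host bits = 32 - 19 = 13
Total addresses = 2^13 = 8192
Usable = total - 2 (network and broadcast)
Usable hosts: 8190


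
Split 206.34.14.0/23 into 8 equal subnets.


New prefix = 23 + 3 = 26
Each subnet has 64 addresses
  206.34.14.0/26
  206.34.14.64/26
  206.34.14.128/26
  206.34.14.192/26
  206.34.15.0/26
  206.34.15.64/26
  206.34.15.128/26
  206.34.15.192/26
Subnets: 206.34.14.0/26, 206.34.14.64/26, 206.34.14.128/26, 206.34.14.192/26, 206.34.15.0/26, 206.34.15.64/26, 206.34.15.128/26, 206.34.15.192/26


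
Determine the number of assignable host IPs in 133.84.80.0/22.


Host bits = 32 - 22 = 10
Total addresses = 2^10 = 1024
Usable = total - 2 (network and broadcast)
Usable hosts: 1022


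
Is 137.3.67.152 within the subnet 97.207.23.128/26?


Subnet network: 97.207.23.128
Test IP AND mask: 137.3.67.128
No, 137.3.67.152 is not in 97.207.23.128/26


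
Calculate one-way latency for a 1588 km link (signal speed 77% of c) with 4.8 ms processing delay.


Speed = 0.77 * 3e5 km/s = 231000 km/s
Propagation delay = 1588 / 231000 = 0.0069 s = 6.8745 ms
Processing delay = 4.8 ms
Total one-way latency = 11.6745 ms
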